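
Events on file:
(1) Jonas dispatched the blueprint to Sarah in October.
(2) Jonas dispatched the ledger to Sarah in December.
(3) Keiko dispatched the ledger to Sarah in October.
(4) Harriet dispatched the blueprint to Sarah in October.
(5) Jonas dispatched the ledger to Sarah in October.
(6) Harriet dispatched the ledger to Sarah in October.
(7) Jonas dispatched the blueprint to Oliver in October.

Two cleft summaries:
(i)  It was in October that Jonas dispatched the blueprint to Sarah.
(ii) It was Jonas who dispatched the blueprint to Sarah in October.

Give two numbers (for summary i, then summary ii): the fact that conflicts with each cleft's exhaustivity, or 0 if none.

(i): focus "in October". No fact shares Jonas as agent and the blueprint as thing and Sarah as recipient with a different setting. 0.
(ii): focus "Jonas". Looking for the blueprint as thing and Sarah as recipient and in October as setting with some other agent — fact (4) has Harriet there. Refuted.

0, 4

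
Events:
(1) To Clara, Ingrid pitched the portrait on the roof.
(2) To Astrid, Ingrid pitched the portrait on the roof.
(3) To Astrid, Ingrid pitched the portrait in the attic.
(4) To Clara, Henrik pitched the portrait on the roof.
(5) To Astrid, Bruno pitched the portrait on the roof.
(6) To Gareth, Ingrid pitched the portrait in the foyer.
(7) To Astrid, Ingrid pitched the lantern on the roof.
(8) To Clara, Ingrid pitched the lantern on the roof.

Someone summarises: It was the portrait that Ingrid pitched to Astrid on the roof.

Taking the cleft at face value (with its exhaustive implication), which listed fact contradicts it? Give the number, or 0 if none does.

7

The cleft puts "the portrait" in focus and presupposes the open proposition with Ingrid as agent and Astrid as recipient and on the roof as setting.
The exhaustive reading says no other thing fits that background.
But fact (7) also has Ingrid as agent and Astrid as recipient and on the roof as setting, with thing = the lantern — so the exhaustive reading fails.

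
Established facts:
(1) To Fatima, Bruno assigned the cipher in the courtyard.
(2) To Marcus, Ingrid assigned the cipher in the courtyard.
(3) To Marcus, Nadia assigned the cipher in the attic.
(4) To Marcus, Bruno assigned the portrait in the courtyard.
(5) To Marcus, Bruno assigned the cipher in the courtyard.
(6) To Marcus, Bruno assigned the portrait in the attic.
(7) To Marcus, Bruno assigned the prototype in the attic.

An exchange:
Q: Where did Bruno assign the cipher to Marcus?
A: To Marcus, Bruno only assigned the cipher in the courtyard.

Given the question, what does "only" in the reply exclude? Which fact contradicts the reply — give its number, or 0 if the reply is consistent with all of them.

0

Answering "Where did ...?" puts focus on the setting — here, "in the courtyard".
"Only" then excludes alternative settings while the background — agent = Bruno, thing = the cipher, recipient = Marcus — is held fixed.
No fact keeps agent = Bruno, thing = the cipher, recipient = Marcus while changing the setting; every other fact differs on something backgrounded. The reply stands.
(Fact (4) would refute a reading with focus on the thing — but that is not what the question asks.)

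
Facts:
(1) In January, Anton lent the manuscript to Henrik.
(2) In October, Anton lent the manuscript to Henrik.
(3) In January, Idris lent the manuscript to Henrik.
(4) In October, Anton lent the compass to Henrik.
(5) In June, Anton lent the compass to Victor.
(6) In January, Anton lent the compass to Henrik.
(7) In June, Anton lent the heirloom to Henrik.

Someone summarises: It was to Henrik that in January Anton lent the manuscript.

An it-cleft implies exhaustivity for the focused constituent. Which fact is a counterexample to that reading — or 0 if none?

0

The cleft puts "Henrik" in focus and presupposes the open proposition with agent = Anton, thing = the manuscript, setting = in January.
Exhaustivity: Henrik is the only recipient satisfying that background.
Every other fact differs from the presupposition on some backgrounded slot, so none challenges the exhaustivity.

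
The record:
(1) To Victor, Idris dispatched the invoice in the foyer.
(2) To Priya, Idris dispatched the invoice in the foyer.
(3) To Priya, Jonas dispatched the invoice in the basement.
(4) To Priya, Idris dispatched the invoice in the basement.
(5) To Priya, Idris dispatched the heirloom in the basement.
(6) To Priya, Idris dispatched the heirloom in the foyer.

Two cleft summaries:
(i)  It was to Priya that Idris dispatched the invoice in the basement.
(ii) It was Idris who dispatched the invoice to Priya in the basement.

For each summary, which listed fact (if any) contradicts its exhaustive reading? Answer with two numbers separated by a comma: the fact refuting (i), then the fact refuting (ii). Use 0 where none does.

Summary (i) focuses "Priya" (the recipient); background Idris as agent and the invoice as thing and in the basement as setting. No fact matches that background with a different recipient, so 0.
Summary (ii) focuses "Idris" (the agent); background the invoice as thing and Priya as recipient and in the basement as setting. Fact (3) matches that background with agent = Jonas — refutes (ii).

0, 3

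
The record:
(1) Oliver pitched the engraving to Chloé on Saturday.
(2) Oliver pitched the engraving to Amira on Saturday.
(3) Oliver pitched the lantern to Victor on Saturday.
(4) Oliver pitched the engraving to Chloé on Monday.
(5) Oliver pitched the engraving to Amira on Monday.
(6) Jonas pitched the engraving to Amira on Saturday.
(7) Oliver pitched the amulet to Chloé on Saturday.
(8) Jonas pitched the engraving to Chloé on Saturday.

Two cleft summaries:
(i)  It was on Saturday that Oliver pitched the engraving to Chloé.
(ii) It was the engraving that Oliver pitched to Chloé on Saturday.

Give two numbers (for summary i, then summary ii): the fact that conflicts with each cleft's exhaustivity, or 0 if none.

Summary (i) focuses "on Saturday" (the setting); background same agent, thing, recipient (Oliver / the engraving / Chloé). Fact (4) matches that background with setting = on Monday — refutes (i).
Summary (ii) focuses "the engraving" (the thing); background same agent, recipient, setting (Oliver / Chloé / on Saturday). Fact (7) matches that background with thing = the amulet — refutes (ii).

4, 7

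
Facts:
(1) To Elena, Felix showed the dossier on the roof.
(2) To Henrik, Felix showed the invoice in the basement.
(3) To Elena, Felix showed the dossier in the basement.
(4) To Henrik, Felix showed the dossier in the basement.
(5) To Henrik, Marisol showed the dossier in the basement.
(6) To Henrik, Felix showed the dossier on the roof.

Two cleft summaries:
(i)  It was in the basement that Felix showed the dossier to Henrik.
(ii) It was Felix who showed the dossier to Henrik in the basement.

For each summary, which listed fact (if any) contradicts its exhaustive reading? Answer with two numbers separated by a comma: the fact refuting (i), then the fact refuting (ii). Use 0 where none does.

6, 5

Summary (i) focuses "in the basement" (the setting); background Felix as agent and the dossier as thing and Henrik as recipient. Fact (6) matches that background with setting = on the roof — refutes (i).
Summary (ii) focuses "Felix" (the agent); background the dossier as thing and Henrik as recipient and in the basement as setting. Fact (5) matches that background with agent = Marisol — refutes (ii).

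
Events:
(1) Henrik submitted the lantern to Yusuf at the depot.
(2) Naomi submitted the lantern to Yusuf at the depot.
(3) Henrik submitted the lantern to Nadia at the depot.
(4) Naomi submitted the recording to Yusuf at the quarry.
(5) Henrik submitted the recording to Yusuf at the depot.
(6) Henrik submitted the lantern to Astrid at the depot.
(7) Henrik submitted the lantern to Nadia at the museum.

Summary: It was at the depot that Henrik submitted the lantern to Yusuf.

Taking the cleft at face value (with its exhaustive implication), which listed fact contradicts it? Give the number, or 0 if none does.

Focus of the cleft: "at the depot" (the setting). Presupposed background: agent = Henrik, thing = the lantern, recipient = Yusuf.
Exhaustivity: at the depot is the only setting satisfying that background.
Every other fact differs from the presupposition on some backgrounded slot, so none challenges the exhaustivity.

0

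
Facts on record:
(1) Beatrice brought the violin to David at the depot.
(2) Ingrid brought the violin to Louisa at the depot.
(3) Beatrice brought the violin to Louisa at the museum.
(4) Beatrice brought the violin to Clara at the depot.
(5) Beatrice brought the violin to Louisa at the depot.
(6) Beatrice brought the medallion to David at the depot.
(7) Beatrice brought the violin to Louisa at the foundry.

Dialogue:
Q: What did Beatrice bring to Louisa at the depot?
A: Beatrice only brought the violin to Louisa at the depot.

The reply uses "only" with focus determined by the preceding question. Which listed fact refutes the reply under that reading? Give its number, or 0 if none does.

The question "What did ...?" targets the thing, so in the reply the focus falls on "the violin".
"Only" then excludes alternative things while the background — Beatrice as agent and Louisa as recipient and at the depot as setting — is held fixed.
No listed fact shares that background with another thing. Nothing contradicts the reply.
(Fact (1) would refute a reading with focus on the recipient — but that is not what the question asks.)

0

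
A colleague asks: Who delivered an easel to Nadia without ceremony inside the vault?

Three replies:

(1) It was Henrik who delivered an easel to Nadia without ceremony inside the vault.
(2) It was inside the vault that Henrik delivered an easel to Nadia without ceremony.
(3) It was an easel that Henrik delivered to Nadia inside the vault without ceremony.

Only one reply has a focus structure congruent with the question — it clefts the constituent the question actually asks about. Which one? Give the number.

1

The question word "who" targets the subject (agent).
Option (1) clefts "Henrik" — that matches what the question asks about.
Option (2) clefts "inside the vault" — the location, not what was asked.
Option (3) clefts "an easel" — the direct object, not what was asked.
So the congruent reply is (1).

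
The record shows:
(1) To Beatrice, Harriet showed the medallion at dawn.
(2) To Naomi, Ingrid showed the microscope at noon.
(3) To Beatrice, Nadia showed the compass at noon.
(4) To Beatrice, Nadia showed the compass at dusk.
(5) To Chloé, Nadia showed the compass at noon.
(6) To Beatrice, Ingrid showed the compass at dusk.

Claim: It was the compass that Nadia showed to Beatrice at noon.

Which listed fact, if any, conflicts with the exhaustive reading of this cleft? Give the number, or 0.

Focus of the cleft: "the compass" (the thing). Presupposed background: same agent, recipient, setting (Nadia / Beatrice / at noon).
Exhaustivity: the compass is the only thing satisfying that background.
Every other fact differs from the presupposition on some backgrounded slot, so none challenges the exhaustivity.

0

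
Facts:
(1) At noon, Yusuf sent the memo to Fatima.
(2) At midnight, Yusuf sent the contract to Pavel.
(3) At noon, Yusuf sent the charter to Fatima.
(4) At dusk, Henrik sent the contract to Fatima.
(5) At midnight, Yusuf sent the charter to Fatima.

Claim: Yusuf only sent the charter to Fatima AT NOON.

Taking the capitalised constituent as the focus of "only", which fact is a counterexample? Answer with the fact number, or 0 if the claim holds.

5

Focus (in capitals) is "at noon" — the setting. "Only" excludes alternative settings while holding fixed agent = Yusuf, thing = the charter, recipient = Fatima.
Fact (5) shares the background but differs in setting (at midnight) — a counterexample.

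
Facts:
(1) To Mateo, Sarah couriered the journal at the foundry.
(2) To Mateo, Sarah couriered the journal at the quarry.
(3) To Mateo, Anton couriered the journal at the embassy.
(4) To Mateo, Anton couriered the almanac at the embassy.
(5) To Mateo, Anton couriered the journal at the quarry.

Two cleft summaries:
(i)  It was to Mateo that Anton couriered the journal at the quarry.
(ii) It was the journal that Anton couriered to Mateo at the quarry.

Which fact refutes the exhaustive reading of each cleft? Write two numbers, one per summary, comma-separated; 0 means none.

0, 0

Summary (i) focuses "Mateo" (the recipient); background Anton as agent and the journal as thing and at the quarry as setting. No fact matches that background with a different recipient, so 0.
Summary (ii) focuses "the journal" (the thing); background Anton as agent and Mateo as recipient and at the quarry as setting. No fact matches that background with a different thing, so 0.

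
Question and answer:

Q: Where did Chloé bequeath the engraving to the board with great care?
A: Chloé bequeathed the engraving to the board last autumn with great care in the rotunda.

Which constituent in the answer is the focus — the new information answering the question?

in the rotunda

The wh-word "where" asks about the location.
In the answer, "Chloé", "the engraving", "to the board" and "with great care" are given — repeated from the question.
"last autumn" is also new, but it specifies the time, which is not what the question asks about — so it is not the focus.
The constituent filling the location gap is "in the rotunda"; that is the focus.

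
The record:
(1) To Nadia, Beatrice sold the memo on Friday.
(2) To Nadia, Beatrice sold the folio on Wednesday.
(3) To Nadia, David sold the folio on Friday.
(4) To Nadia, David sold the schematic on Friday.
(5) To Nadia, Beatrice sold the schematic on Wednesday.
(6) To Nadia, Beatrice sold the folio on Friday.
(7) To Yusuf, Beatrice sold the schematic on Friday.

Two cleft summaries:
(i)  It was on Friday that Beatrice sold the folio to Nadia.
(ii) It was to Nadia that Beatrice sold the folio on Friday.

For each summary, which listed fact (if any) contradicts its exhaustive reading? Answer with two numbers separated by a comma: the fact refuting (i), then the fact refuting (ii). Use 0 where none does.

(i): focus "on Friday". Looking for agent = Beatrice, thing = the folio, recipient = Nadia with some other setting — fact (2) has on Wednesday there. Refuted.
(ii): focus "Nadia". No fact shares agent = Beatrice, thing = the folio, setting = on Friday with a different recipient. 0.

2, 0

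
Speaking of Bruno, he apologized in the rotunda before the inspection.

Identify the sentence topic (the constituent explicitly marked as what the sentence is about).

The construction explicitly marks "Bruno" as what the sentence is about — the topic.
The remainder of the clause is the comment (what is said about the topic).

Bruno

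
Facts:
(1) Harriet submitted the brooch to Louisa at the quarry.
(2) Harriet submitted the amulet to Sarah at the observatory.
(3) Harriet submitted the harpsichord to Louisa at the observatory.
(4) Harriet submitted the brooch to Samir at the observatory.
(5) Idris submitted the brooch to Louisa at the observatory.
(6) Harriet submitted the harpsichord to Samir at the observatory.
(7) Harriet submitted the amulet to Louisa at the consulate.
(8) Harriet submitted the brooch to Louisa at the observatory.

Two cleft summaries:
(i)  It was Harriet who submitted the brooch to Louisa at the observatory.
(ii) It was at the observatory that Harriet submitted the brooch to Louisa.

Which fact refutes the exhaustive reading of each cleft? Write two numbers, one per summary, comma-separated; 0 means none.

Summary (i) focuses "Harriet" (the agent); background same thing, recipient, setting (the brooch / Louisa / at the observatory). Fact (5) matches that background with agent = Idris — refutes (i).
Summary (ii) focuses "at the observatory" (the setting); background same agent, thing, recipient (Harriet / the brooch / Louisa). Fact (1) matches that background with setting = at the quarry — refutes (ii).

5, 1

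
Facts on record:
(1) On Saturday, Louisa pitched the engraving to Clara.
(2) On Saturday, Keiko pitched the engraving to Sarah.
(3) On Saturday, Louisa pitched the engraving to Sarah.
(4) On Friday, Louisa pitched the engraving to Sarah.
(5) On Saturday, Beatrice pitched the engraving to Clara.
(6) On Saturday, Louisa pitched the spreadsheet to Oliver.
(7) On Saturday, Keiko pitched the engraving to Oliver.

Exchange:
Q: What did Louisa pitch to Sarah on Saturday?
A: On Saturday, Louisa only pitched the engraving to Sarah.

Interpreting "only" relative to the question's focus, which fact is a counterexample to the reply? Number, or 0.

0

Answering "What did ...?" puts focus on the thing — here, "the engraving".
So "only" ranges over things; the rest (Louisa as agent and Sarah as recipient and on Saturday as setting) is presupposed.
No listed fact shares that background with another thing. Nothing contradicts the reply.
(Fact (4) would refute a reading with focus on the setting — but that is not what the question asks.)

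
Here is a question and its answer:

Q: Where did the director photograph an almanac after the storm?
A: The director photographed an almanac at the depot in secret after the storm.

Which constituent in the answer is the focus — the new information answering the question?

at the depot

The wh-word "where" asks about the location.
In the answer, "the director", "an almanac" and "after the storm" are given — repeated from the question.
"in secret" is also new, but it specifies the manner, which is not what the question asks about — so it is not the focus.
The constituent filling the location gap is "at the depot"; that is the focus.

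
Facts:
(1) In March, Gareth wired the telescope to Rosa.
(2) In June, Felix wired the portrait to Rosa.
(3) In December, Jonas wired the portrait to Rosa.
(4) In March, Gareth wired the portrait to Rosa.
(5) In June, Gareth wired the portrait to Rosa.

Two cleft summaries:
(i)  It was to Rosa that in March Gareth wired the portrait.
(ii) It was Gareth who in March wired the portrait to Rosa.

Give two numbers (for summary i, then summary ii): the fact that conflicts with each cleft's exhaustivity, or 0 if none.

(i): focus "Rosa". No fact shares agent = Gareth, thing = the portrait, setting = in March with a different recipient. 0.
(ii): focus "Gareth". No fact shares thing = the portrait, recipient = Rosa, setting = in March with a different agent. 0.

0, 0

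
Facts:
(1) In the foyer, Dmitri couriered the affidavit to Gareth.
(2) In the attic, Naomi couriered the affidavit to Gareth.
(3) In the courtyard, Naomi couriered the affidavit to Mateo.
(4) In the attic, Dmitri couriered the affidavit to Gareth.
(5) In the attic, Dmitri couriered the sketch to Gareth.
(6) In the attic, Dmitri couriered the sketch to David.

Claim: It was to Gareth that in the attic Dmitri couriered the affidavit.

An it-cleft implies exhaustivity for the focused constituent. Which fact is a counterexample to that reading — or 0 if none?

0

The cleft puts "Gareth" in focus and presupposes the open proposition with same agent, thing, setting (Dmitri / the affidavit / in the attic).
Exhaustivity: Gareth is the only recipient satisfying that background.
Every other fact differs from the presupposition on some backgrounded slot, so none challenges the exhaustivity.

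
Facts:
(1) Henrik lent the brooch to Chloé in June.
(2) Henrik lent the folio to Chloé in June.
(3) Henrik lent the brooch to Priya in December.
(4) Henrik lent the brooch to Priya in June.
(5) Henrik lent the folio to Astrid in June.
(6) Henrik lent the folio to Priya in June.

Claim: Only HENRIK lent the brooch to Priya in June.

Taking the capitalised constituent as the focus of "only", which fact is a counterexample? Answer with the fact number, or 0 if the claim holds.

The capitals mark "Henrik" as focus. So "only" rules out other agents, with the rest (the brooch as thing and Priya as recipient and in June as setting) as background.
Every other fact changes something in the background, not just the agent. Nothing refutes the claim.

0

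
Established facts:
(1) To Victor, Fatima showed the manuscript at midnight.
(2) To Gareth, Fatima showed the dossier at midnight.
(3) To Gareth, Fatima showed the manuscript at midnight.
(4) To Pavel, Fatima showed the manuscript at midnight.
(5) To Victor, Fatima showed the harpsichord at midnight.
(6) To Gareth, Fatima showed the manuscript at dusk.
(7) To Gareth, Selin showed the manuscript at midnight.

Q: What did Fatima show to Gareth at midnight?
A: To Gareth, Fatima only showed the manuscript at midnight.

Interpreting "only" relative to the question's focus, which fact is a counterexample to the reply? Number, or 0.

2

Answering "What did ...?" puts focus on the thing — here, "the manuscript".
"Only" then excludes alternative things while the background — agent = Fatima, recipient = Gareth, setting = at midnight — is held fixed.
Fact (2) keeps agent = Fatima, recipient = Gareth, setting = at midnight but has thing = the dossier; that refutes the reply.
(Fact (1) would refute a reading with focus on the recipient — but that is not what the question asks.)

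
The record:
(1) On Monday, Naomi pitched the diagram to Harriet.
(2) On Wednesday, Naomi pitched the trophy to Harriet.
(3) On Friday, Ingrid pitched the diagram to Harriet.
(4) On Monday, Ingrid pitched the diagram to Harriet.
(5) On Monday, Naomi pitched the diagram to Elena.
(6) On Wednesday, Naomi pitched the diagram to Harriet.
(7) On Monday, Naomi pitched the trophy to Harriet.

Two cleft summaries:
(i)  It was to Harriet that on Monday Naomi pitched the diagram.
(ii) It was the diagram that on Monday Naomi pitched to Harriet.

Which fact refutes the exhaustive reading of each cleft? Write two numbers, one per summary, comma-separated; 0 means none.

5, 7

Summary (i) focuses "Harriet" (the recipient); background agent = Naomi, thing = the diagram, setting = on Monday. Fact (5) matches that background with recipient = Elena — refutes (i).
Summary (ii) focuses "the diagram" (the thing); background agent = Naomi, recipient = Harriet, setting = on Monday. Fact (7) matches that background with thing = the trophy — refutes (ii).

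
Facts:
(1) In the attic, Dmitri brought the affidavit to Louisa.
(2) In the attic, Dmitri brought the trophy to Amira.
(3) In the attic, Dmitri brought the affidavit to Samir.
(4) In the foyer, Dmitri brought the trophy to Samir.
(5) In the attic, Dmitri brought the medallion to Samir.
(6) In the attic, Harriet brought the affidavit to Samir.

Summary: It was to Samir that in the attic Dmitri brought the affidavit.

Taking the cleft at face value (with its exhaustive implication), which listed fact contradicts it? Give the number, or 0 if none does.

1

Focus of the cleft: "Samir" (the recipient). Presupposed background: same agent, thing, setting (Dmitri / the affidavit / in the attic).
Exhaustivity: Samir is the only recipient satisfying that background.
But fact (1) also has same agent, thing, setting (Dmitri / the affidavit / in the attic), with recipient = Louisa — so the exhaustive reading fails.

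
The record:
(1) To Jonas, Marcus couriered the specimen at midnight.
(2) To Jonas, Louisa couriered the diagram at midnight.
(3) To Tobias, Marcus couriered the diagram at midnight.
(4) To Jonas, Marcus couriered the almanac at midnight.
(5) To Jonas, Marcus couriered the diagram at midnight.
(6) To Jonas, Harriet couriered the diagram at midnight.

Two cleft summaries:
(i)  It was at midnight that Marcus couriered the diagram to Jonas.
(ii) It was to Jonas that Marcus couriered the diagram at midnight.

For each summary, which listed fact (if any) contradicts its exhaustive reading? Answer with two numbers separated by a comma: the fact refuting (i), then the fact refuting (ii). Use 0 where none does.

(i): focus "at midnight". No fact shares same agent, thing, recipient (Marcus / the diagram / Jonas) with a different setting. 0.
(ii): focus "Jonas". Looking for same agent, thing, setting (Marcus / the diagram / at midnight) with some other recipient — fact (3) has Tobias there. Refuted.

0, 3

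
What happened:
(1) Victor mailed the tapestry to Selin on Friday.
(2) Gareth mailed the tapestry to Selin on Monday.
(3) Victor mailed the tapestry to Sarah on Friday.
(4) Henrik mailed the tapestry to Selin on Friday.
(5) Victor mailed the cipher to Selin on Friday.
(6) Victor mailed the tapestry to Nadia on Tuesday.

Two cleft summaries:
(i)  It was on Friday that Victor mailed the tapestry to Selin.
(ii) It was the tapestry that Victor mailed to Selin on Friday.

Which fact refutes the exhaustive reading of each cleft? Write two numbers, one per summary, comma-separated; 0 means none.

Summary (i) focuses "on Friday" (the setting); background agent = Victor, thing = the tapestry, recipient = Selin. No fact matches that background with a different setting, so 0.
Summary (ii) focuses "the tapestry" (the thing); background agent = Victor, recipient = Selin, setting = on Friday. Fact (5) matches that background with thing = the cipher — refutes (ii).

0, 5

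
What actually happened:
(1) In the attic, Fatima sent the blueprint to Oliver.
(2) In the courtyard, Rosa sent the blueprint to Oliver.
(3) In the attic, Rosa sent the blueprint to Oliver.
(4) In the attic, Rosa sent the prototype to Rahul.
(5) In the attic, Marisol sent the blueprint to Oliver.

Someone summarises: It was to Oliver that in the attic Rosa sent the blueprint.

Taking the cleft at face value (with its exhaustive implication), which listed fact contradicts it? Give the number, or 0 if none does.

The cleft puts "Oliver" in focus and presupposes the open proposition with Rosa as agent and the blueprint as thing and in the attic as setting.
Exhaustivity: Oliver is the only recipient satisfying that background.
No listed fact matches the background with a different recipient. Exhaustivity holds.

0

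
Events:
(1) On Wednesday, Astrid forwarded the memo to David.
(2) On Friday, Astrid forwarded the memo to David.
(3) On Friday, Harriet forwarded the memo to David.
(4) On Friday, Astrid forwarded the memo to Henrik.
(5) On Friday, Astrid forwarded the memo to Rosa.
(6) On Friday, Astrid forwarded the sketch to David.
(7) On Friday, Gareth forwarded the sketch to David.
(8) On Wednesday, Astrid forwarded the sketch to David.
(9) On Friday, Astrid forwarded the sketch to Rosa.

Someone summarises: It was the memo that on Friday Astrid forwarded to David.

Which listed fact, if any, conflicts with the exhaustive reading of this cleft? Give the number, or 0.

6

The cleft puts "the memo" in focus and presupposes the open proposition with same agent, recipient, setting (Astrid / David / on Friday).
The exhaustive reading says no other thing fits that background.
But fact (6) also has same agent, recipient, setting (Astrid / David / on Friday), with thing = the sketch — so the exhaustive reading fails.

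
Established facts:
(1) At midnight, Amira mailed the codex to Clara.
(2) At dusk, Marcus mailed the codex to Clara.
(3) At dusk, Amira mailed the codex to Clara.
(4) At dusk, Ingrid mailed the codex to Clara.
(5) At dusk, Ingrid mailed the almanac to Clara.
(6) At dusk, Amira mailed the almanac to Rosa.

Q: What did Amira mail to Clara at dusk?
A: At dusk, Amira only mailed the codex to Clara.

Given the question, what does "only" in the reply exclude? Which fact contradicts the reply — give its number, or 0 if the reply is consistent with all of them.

Answering "What did ...?" puts focus on the thing — here, "the codex".
"Only" then excludes alternative things while the background — same agent, recipient, setting (Amira / Clara / at dusk) — is held fixed.
No fact keeps same agent, recipient, setting (Amira / Clara / at dusk) while changing the thing; every other fact differs on something backgrounded. The reply stands.
(Fact (1) would refute a reading with focus on the setting — but that is not what the question asks.)

0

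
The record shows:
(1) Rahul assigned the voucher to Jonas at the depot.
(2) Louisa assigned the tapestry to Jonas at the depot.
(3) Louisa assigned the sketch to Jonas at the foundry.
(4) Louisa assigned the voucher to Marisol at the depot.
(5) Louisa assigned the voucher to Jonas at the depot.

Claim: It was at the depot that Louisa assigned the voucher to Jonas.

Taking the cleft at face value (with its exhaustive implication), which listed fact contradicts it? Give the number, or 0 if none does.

The cleft puts "at the depot" in focus and presupposes the open proposition with Louisa as agent and the voucher as thing and Jonas as recipient.
Exhaustivity: at the depot is the only setting satisfying that background.
No listed fact matches the background with a different setting. Exhaustivity holds.

0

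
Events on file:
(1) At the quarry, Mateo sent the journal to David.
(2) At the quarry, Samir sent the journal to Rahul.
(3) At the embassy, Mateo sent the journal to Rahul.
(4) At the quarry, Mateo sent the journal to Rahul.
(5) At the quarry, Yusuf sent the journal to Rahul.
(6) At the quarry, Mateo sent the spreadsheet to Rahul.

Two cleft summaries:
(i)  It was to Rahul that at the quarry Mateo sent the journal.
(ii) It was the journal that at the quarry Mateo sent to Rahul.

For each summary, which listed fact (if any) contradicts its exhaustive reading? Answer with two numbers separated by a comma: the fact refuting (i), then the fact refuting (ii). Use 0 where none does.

(i): focus "Rahul". Looking for agent = Mateo, thing = the journal, setting = at the quarry with some other recipient — fact (1) has David there. Refuted.
(ii): focus "the journal". Looking for agent = Mateo, recipient = Rahul, setting = at the quarry with some other thing — fact (6) has the spreadsheet there. Refuted.

1, 6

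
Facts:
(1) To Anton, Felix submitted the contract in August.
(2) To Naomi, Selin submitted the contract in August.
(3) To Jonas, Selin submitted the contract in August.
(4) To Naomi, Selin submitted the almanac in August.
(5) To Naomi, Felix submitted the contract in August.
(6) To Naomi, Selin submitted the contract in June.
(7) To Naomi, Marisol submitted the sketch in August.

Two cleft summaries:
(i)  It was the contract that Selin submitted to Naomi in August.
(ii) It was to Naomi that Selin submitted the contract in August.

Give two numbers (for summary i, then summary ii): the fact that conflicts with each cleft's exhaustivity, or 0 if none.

4, 3

Summary (i) focuses "the contract" (the thing); background agent = Selin, recipient = Naomi, setting = in August. Fact (4) matches that background with thing = the almanac — refutes (i).
Summary (ii) focuses "Naomi" (the recipient); background agent = Selin, thing = the contract, setting = in August. Fact (3) matches that background with recipient = Jonas — refutes (ii).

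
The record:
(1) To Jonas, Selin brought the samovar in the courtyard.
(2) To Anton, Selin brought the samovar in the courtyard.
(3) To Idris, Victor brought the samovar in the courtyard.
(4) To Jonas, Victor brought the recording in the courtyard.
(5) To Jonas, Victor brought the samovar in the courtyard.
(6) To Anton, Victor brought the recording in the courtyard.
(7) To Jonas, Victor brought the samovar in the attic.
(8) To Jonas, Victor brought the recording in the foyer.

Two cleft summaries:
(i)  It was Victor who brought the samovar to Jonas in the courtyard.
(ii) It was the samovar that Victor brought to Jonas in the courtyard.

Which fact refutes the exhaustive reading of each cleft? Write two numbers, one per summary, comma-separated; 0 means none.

1, 4

(i): focus "Victor". Looking for the samovar as thing and Jonas as recipient and in the courtyard as setting with some other agent — fact (1) has Selin there. Refuted.
(ii): focus "the samovar". Looking for Victor as agent and Jonas as recipient and in the courtyard as setting with some other thing — fact (4) has the recording there. Refuted.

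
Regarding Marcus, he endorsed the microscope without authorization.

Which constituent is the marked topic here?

The construction explicitly marks "Marcus" as what the sentence is about — the topic.
The remainder of the clause is the comment (what is said about the topic).

Marcus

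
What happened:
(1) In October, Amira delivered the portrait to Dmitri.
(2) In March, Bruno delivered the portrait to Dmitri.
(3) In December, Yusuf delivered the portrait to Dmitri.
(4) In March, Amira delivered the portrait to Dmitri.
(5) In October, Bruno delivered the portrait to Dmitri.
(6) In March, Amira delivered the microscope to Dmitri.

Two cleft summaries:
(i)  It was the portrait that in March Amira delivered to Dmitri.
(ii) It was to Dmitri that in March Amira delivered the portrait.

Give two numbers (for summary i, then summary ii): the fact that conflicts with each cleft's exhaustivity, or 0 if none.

Summary (i) focuses "the portrait" (the thing); background Amira as agent and Dmitri as recipient and in March as setting. Fact (6) matches that background with thing = the microscope — refutes (i).
Summary (ii) focuses "Dmitri" (the recipient); background Amira as agent and the portrait as thing and in March as setting. No fact matches that background with a different recipient, so 0.

6, 0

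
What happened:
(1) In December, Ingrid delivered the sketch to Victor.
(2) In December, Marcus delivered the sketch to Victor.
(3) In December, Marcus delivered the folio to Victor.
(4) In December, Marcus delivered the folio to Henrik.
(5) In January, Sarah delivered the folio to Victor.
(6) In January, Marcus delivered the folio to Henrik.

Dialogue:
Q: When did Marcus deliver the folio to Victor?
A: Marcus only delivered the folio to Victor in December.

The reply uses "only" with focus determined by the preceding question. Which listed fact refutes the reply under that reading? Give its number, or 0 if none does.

Answering "When did ...?" puts focus on the setting — here, "in December".
So "only" ranges over settings; the rest (same agent, thing, recipient (Marcus / the folio / Victor)) is presupposed.
No fact keeps same agent, thing, recipient (Marcus / the folio / Victor) while changing the setting; every other fact differs on something backgrounded. The reply stands.
(Fact (2) would refute a reading with focus on the thing — but that is not what the question asks.)

0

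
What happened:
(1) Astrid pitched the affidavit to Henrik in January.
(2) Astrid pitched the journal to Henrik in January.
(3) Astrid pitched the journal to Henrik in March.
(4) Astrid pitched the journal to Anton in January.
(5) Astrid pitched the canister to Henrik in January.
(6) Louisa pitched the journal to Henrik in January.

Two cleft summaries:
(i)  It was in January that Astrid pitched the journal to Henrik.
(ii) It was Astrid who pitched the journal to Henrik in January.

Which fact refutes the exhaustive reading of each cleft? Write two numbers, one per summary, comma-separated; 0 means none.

(i): focus "in January". Looking for Astrid as agent and the journal as thing and Henrik as recipient with some other setting — fact (3) has in March there. Refuted.
(ii): focus "Astrid". Looking for the journal as thing and Henrik as recipient and in January as setting with some other agent — fact (6) has Louisa there. Refuted.

3, 6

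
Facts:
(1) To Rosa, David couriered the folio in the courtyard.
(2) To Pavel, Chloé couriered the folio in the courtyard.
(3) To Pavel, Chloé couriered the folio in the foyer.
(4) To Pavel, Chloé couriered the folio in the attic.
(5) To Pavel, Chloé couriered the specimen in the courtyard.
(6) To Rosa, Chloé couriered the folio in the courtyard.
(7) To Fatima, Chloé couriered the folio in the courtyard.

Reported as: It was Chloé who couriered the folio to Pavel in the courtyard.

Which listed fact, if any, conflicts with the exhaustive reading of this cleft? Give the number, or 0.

Focus of the cleft: "Chloé" (the agent). Presupposed background: thing = the folio, recipient = Pavel, setting = in the courtyard.
Exhaustivity: Chloé is the only agent satisfying that background.
No listed fact matches the background with a different agent. Exhaustivity holds.

0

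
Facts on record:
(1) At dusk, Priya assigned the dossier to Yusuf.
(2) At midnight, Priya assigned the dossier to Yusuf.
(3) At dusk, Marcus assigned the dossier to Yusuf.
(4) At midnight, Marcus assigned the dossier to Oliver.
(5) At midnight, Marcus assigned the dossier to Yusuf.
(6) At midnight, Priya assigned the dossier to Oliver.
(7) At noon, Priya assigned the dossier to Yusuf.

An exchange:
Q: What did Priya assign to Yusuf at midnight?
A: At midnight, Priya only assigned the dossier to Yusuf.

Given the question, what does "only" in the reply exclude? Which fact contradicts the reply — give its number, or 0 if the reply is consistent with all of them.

0

Answering "What did ...?" puts focus on the thing — here, "the dossier".
"Only" then excludes alternative things while the background — Priya as agent and Yusuf as recipient and at midnight as setting — is held fixed.
No fact keeps Priya as agent and Yusuf as recipient and at midnight as setting while changing the thing; every other fact differs on something backgrounded. The reply stands.
(Fact (1) would refute a reading with focus on the setting — but that is not what the question asks.)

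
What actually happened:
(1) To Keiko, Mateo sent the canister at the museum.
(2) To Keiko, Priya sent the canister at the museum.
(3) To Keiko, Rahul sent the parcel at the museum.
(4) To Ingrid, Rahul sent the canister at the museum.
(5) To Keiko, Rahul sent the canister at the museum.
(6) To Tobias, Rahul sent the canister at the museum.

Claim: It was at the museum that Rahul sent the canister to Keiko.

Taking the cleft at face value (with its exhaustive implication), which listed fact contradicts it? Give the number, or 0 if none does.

0

Focus of the cleft: "at the museum" (the setting). Presupposed background: agent = Rahul, thing = the canister, recipient = Keiko.
Exhaustivity: at the museum is the only setting satisfying that background.
No listed fact matches the background with a different setting. Exhaustivity holds.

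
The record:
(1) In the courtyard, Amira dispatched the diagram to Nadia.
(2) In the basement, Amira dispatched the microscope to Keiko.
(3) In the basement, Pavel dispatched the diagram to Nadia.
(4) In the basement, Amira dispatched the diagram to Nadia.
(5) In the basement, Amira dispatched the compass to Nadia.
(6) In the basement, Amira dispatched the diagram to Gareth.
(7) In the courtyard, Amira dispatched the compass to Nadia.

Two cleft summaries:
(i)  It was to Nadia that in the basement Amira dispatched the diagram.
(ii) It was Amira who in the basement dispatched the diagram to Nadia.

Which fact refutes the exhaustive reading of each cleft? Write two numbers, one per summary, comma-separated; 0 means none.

6, 3

(i): focus "Nadia". Looking for agent = Amira, thing = the diagram, setting = in the basement with some other recipient — fact (6) has Gareth there. Refuted.
(ii): focus "Amira". Looking for thing = the diagram, recipient = Nadia, setting = in the basement with some other agent — fact (3) has Pavel there. Refuted.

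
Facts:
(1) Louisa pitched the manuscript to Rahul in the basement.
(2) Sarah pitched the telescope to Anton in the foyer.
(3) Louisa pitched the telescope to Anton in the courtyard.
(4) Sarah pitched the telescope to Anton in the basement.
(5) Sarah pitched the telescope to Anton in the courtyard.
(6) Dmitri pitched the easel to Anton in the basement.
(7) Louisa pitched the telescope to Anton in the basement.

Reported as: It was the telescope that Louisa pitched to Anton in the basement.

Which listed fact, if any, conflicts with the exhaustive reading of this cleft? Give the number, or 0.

0

The cleft puts "the telescope" in focus and presupposes the open proposition with Louisa as agent and Anton as recipient and in the basement as setting.
The exhaustive reading says no other thing fits that background.
Every other fact differs from the presupposition on some backgrounded slot, so none challenges the exhaustivity.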